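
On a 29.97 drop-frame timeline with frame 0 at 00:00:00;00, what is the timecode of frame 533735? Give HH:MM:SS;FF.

04:56:48;29

Ten DF minutes hold 17982 frames, so frame 533735 lies in block 29 (frames 521478–539459) with 12257 frames into that block.
The block's first minute is 1800 frames and the rest 1798 each; 12257 frames reaches minute 6, so 29 × 18 + 6 × 2 = 534 labels have been skipped so far.
Adding those back, label number 533735 + 534 = 534269 at 30 labels/s is 17808 s + 29 f = 4 h 56 min 48 s frame 29, i.e. 04:56:48;29.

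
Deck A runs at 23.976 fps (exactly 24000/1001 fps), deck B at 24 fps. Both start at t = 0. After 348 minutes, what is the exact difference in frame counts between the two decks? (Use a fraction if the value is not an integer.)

501120/1001 frames

348 min = 20880 s.
A emits 24000/1001 × 20880 = 501120000/1001 frames; B emits 24 × 20880 = 501120.
Difference = 501120/1001 frames (≈ 500.6194); B is ahead of A.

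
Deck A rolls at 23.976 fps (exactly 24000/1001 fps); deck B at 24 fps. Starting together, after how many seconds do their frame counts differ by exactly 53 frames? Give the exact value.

53053/24 seconds

The gap grows by |24 − 24000/1001| = 24/1001 frames per second.
Time for a 53-frame gap: 53 ÷ (24/1001) = 53053/24 s.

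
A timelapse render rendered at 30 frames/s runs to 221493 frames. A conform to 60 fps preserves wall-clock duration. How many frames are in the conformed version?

Target frames = source frames × (target rate / source rate) = 221493 × (60)/(30) = 221493 × 2 = 442986.

442986 frames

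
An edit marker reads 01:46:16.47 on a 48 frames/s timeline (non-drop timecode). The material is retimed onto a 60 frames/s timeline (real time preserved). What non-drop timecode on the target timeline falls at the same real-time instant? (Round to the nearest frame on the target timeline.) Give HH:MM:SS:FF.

Source frame index: (1×3600 + 46×60 + 16) × 48 + 47 = 306095.
Real time: 306095 / (48) = 306095/48 s.
Target frame: (306095/48) × (60) = 1530475/4 ≈ 382618.750 → 382619.
At 60 labels/s: frame 382619 → 01:46:16:59.

01:46:16:59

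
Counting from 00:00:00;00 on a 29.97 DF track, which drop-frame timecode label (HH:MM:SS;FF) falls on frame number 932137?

08:38:22;11

Ten DF minutes hold 17982 frames, so frame 932137 lies in block 51 (frames 917082–935063) with 15055 frames into that block.
The block's first minute is 1800 frames and the rest 1798 each; 15055 frames reaches minute 8, so 51 × 18 + 8 × 2 = 934 labels have been skipped so far.
Adding those back, label number 932137 + 934 = 933071 at 30 labels/s is 31102 s + 11 f = 8 h 38 min 22 s frame 11, i.e. 08:38:22;11.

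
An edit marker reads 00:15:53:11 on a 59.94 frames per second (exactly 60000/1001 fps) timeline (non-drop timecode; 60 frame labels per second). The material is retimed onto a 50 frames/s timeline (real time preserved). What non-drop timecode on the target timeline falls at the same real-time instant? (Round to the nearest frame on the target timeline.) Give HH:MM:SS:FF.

00:15:54:07

Source frame index: (0×3600 + 15×60 + 53) × 60 + 11 = 57191.
Real time: 57191 / (60000/1001) = 57248191/60000 s.
Target frame: (57248191/60000) × (50) = 57248191/1200 ≈ 47706.826 → 47707.
At 50 labels/s: frame 47707 → 00:15:54:07.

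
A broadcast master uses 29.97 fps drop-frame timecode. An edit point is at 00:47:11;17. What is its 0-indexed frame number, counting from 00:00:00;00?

Complete 10-minute blocks: 4, each 17982 frames → 71928.
Remaining 7 whole minutes in the current block: 1800 + 6 × 1798 = 12588 frames.
Within the current minute: 11 × 30 + 17 − 2 = 345 (labels ;00/;01 skipped at this minute). Total = 71928 + 12588 + 345 = 84861.

84861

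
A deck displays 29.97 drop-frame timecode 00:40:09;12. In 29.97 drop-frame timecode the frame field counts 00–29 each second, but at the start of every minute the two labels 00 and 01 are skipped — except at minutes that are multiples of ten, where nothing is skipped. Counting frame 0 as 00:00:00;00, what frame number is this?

72210

As if non-drop at 30 labels/s: (0 × 3600 + 40 × 60 + 9) × 30 + 12 = 72282.
Minute boundaries passed: 40; those not divisible by 10: 40 − 4 = 36; dropped labels = 2 × 36 = 72.
Actual frame index = 72282 − 72 = 72210.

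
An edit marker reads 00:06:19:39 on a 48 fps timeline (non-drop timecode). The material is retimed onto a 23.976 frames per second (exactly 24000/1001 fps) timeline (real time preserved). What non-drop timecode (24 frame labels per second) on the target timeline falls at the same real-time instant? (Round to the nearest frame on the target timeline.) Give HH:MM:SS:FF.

00:06:19:10

Source frame index: (0×3600 + 6×60 + 19) × 48 + 39 = 18231.
Real time: 18231 / (48) = 6077/16 s.
Target frame: (6077/16) × (24000/1001) = 9115500/1001 ≈ 9106.394 → 9106.
At 24 labels/s: frame 9106 → 00:06:19:10.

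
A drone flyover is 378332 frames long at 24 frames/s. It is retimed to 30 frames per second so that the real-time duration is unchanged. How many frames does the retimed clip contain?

472915 frames

Frames at target rate = 378332 × (30) / (24) = 472915.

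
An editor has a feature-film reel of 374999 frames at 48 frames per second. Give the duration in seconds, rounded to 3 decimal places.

Running time = 374999 × 1/48 = 374999/48 s ≈ 7812.479 s.

7812.479 seconds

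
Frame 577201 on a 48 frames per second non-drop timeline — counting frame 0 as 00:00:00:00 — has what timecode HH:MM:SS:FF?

577201 ÷ 48 = 12025 full seconds, remainder 1 frame.
12025 s = 3 h 20 min 25 s.
Timecode: 03:20:25:01.

03:20:25:01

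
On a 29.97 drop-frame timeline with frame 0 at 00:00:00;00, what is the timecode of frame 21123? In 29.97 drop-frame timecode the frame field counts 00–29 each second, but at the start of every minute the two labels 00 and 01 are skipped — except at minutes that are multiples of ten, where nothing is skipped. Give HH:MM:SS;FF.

Each 10-minute DF block holds 10 × 60 × 30 − 9 × 2 = 17982 frames. 21123 ÷ 17982 → 1 full block, remainder 3141.
Within the partial block the first minute is 1800 frames and each further minute 1798, so 1 further minute boundary passed. Total skipped labels = 18 × 1 + 2 × 1 = 20.
Non-drop label index = 21123 + 20 = 21143; at 30 labels/s that is 00:11:44:23, i.e. DF 00:11:44;23.

00:11:44;23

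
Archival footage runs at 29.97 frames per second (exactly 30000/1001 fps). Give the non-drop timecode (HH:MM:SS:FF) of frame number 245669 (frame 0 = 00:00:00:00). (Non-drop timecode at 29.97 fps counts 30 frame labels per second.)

245669 ÷ 30 = 8188 full seconds, remainder 29 frames.
8188 s = 2 h 16 min 28 s.
Timecode: 02:16:28:29.

02:16:28:29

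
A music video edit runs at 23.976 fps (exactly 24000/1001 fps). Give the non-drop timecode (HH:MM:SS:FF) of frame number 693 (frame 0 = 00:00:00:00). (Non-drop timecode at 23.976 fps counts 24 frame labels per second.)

00:00:28:21

693 ÷ 24 = 28 full seconds, remainder 21 frames.
28 s = 0 h 0 min 28 s.
Timecode: 00:00:28:21.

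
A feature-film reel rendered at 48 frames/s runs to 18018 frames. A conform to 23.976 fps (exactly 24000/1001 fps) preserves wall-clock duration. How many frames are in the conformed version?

Target frames = source frames × (target rate / source rate) = 18018 × (24000/1001)/(48) = 18018 × 500/1001 = 9000.

9000 frames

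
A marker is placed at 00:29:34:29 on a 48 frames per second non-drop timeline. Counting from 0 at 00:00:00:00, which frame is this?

85181

Total seconds to the label: (0 × 3600 + 29 × 60 + 34) = 1774.
Frame index = 1774 × 48 + 29 = 85181.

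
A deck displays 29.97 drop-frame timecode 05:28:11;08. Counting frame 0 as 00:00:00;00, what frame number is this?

Complete 10-minute blocks: 32, each 17982 frames → 575424.
Remaining 8 whole minutes in the current block: 1800 + 7 × 1798 = 14386 frames.
Within the current minute: 11 × 30 + 8 − 2 = 336 (labels ;00/;01 skipped at this minute). Total = 575424 + 14386 + 336 = 590146.

590146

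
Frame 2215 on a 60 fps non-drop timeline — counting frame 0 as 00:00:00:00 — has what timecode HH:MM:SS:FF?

2215 ÷ 60 = 36 full seconds, remainder 55 frames.
36 s = 0 h 0 min 36 s.
Timecode: 00:00:36:55.

00:00:36:55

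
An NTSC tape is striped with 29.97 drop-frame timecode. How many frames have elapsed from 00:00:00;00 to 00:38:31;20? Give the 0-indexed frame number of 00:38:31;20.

As if non-drop at 30 labels/s: (0 × 3600 + 38 × 60 + 31) × 30 + 20 = 69350.
Minute boundaries passed: 38; those not divisible by 10: 38 − 3 = 35; dropped labels = 2 × 35 = 70.
Actual frame index = 69350 − 70 = 69280.

69280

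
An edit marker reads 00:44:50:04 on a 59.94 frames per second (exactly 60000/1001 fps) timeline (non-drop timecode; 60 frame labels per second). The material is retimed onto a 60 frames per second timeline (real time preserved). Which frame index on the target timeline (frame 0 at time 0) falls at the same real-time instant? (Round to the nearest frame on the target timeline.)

frame 161565

Source frame index: (0×3600 + 44×60 + 50) × 60 + 4 = 161404.
Real time: 161404 / (60000/1001) = 40391351/15000 s.
Target frame: (40391351/15000) × (60) = 40391351/250 ≈ 161565.404 → 161565.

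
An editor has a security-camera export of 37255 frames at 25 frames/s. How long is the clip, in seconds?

Running time = 37255 / (25) = 1490.2 s.

1490.2 seconds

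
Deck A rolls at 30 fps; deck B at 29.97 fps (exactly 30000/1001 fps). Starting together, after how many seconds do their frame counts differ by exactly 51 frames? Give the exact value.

1701.7 seconds

The gap grows by |30000/1001 − 30| = 30/1001 frames per second.
Time for a 51-frame gap: 51 ÷ (30/1001) = 1701.7 s.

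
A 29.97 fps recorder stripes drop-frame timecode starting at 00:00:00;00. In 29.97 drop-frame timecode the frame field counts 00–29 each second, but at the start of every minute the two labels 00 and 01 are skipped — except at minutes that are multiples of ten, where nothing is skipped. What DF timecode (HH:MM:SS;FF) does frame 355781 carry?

03:17:51;07

Each 10-minute DF block holds 10 × 60 × 30 − 9 × 2 = 17982 frames. 355781 ÷ 17982 → 19 full blocks, remainder 14123.
Within the partial block the first minute is 1800 frames and each further minute 1798, so 7 further minute boundaries passed. Total skipped labels = 18 × 19 + 2 × 7 = 356.
Non-drop label index = 355781 + 356 = 356137; at 30 labels/s that is 03:17:51:07, i.e. DF 03:17:51;07.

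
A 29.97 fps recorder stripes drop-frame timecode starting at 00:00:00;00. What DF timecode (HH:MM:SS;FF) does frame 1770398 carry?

16:24:32;10

Ten DF minutes hold 17982 frames, so frame 1770398 lies in block 98 (frames 1762236–1780217) with 8162 frames into that block.
The block's first minute is 1800 frames and the rest 1798 each; 8162 frames reaches minute 4, so 98 × 18 + 4 × 2 = 1772 labels have been skipped so far.
Adding those back, label number 1770398 + 1772 = 1772170 at 30 labels/s is 59072 s + 10 f = 16 h 24 min 32 s frame 10, i.e. 16:24:32;10.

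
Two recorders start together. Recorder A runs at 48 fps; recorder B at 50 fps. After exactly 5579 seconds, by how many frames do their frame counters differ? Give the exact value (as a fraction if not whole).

A emits 48 × 5579 = 267792 frames; B emits 50 × 5579 = 278950.
Difference = 11158 frames; B is ahead of A.

11158 frames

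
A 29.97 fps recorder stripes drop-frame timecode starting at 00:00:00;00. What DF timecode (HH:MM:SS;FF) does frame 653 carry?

Ten DF minutes hold 17982 frames, so frame 653 lies in block 0 (frames 0–17981) with 653 frames into that block.
The block's first minute is 1800 frames and the rest 1798 each; 653 frames reaches minute 0, so 0 × 18 + 0 × 2 = 0 labels have been skipped so far.
Adding those back, label number 653 + 0 = 653 at 30 labels/s is 21 s + 23 f = 0 h 0 min 21 s frame 23, i.e. 00:00:21;23.

00:00:21;23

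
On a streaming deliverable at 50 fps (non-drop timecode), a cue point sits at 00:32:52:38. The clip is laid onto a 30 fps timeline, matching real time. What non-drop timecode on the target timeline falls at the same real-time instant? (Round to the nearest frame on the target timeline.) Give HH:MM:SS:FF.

00:32:52:23

Source frame index: (0×3600 + 32×60 + 52) × 50 + 38 = 98638.
Real time: 98638 / (50) = 49319/25 s.
Target frame: (49319/25) × (30) = 295914/5 ≈ 59182.800 → 59183.
At 30 labels/s: frame 59183 → 00:32:52:23.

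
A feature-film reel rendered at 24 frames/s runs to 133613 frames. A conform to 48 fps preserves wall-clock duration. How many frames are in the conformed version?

267226 frames

Frames at target rate = 133613 × (48) / (24) = 267226.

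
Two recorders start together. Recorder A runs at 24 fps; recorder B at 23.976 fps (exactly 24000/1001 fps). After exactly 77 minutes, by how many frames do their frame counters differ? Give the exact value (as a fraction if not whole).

1440/13 frames

77 min = 4620 s.
A emits 24 × 4620 = 110880 frames; B emits 24000/1001 × 4620 = 1440000/13.
Difference = 1440/13 frames (≈ 110.7692); B is behind A.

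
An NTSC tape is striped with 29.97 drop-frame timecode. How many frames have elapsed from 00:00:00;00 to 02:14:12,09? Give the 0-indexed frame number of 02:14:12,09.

241327

Complete 10-minute blocks: 13, each 17982 frames → 233766.
Remaining 4 whole minutes in the current block: 1800 + 3 × 1798 = 7194 frames.
Within the current minute: 12 × 30 + 9 − 2 = 367 (labels ;00/;01 skipped at this minute). Total = 233766 + 7194 + 367 = 241327.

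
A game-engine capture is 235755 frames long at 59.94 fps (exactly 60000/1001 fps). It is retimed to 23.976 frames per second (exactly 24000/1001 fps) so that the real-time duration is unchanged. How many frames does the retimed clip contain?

94302 frames

Target frames = source frames × (target rate / source rate) = 235755 × (24000/1001)/(60000/1001) = 235755 × 2/5 = 94302.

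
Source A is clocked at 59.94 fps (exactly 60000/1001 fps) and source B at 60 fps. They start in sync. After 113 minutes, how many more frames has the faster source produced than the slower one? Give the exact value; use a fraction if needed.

113 min = 6780 s.
A emits 60000/1001 × 6780 = 406800000/1001 frames; B emits 60 × 6780 = 406800.
Difference = 406800/1001 frames (≈ 406.3936); B is ahead of A.

406800/1001 frames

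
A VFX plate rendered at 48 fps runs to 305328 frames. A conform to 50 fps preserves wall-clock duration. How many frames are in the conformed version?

Target frames = source frames × (target rate / source rate) = 305328 × (50)/(48) = 305328 × 25/24 = 318050.

318050 frames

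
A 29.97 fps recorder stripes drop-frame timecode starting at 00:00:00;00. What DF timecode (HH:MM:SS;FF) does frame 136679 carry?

Ten DF minutes hold 17982 frames, so frame 136679 lies in block 7 (frames 125874–143855) with 10805 frames into that block.
The block's first minute is 1800 frames and the rest 1798 each; 10805 frames reaches minute 6, so 7 × 18 + 6 × 2 = 138 labels have been skipped so far.
Adding those back, label number 136679 + 138 = 136817 at 30 labels/s is 4560 s + 17 f = 1 h 16 min 0 s frame 17, i.e. 01:16:00;17.

01:16:00;17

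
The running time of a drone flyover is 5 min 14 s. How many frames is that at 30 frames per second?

9420 frames

5 min 14 s = 314 s.
Frames = 314 × 30 = 9420.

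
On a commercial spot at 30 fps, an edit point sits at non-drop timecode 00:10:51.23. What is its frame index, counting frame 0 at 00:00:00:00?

19553

Total seconds to the label: (0 × 3600 + 10 × 60 + 51) = 651.
Frame index = 651 × 30 + 23 = 19553.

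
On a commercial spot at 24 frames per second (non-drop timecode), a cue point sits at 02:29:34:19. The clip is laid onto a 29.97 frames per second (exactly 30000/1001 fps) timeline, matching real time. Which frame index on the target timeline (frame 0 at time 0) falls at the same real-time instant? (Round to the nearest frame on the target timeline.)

frame 268975

Source frame index: (2×3600 + 29×60 + 34) × 24 + 19 = 215395.
Real time: 215395 / (24) = 215395/24 s.
Target frame: (215395/24) × (30000/1001) = 269243750/1001 ≈ 268974.775 → 268975.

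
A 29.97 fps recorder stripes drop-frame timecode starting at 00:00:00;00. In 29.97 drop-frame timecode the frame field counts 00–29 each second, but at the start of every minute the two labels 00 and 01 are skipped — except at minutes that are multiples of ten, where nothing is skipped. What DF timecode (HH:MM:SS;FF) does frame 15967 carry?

Each 10-minute DF block holds 10 × 60 × 30 − 9 × 2 = 17982 frames. 15967 ÷ 17982 → 0 full blocks, remainder 15967.
Within the partial block the first minute is 1800 frames and each further minute 1798, so 8 further minute boundaries passed. Total skipped labels = 18 × 0 + 2 × 8 = 16.
Non-drop label index = 15967 + 16 = 15983; at 30 labels/s that is 00:08:52:23, i.e. DF 00:08:52;23.

00:08:52;23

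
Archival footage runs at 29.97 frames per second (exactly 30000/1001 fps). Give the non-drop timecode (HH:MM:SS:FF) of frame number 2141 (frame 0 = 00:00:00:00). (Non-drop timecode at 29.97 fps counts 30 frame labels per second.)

00:01:11:11

2141 ÷ 30 = 71 full seconds, remainder 11 frames.
71 s = 0 h 1 min 11 s.
Timecode: 00:01:11:11.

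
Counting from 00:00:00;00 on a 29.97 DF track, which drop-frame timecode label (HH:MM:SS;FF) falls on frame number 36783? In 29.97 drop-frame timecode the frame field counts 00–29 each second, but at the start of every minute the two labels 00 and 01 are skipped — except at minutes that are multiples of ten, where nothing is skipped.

Ten DF minutes hold 17982 frames, so frame 36783 lies in block 2 (frames 35964–53945) with 819 frames into that block.
The block's first minute is 1800 frames and the rest 1798 each; 819 frames reaches minute 0, so 2 × 18 + 0 × 2 = 36 labels have been skipped so far.
Adding those back, label number 36783 + 36 = 36819 at 30 labels/s is 1227 s + 9 f = 0 h 20 min 27 s frame 9, i.e. 00:20:27;09.

00:20:27;09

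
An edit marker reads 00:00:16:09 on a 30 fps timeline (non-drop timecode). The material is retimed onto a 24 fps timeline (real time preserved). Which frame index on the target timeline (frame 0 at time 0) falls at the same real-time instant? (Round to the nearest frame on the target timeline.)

Source frame index: (0×3600 + 0×60 + 16) × 30 + 9 = 489.
Real time: 489 / (30) = 163/10 s.
Target frame: (163/10) × (24) = 1956/5 ≈ 391.200 → 391.

frame 391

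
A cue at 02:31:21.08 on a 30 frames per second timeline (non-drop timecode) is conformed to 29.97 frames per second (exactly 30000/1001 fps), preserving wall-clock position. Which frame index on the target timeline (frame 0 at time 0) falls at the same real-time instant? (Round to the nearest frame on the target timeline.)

Source frame index: (2×3600 + 31×60 + 21) × 30 + 8 = 272438.
Real time: 272438 / (30) = 136219/15 s.
Target frame: (136219/15) × (30000/1001) = 272438000/1001 ≈ 272165.834 → 272166.

frame 272166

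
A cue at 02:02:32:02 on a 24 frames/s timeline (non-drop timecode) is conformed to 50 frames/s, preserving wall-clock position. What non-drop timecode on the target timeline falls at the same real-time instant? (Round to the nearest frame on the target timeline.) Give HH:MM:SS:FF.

Source frame index: (2×3600 + 2×60 + 32) × 24 + 2 = 176450.
Real time: 176450 / (24) = 88225/12 s.
Target frame: (88225/12) × (50) = 2205625/6 ≈ 367604.167 → 367604.
At 50 labels/s: frame 367604 → 02:02:32:04.

02:02:32:04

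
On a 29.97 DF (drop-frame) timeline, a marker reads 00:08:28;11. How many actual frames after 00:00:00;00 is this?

As if non-drop at 30 labels/s: (0 × 3600 + 8 × 60 + 28) × 30 + 11 = 15251.
Minute boundaries passed: 8; those not divisible by 10: 8 − 0 = 8; dropped labels = 2 × 8 = 16.
Actual frame index = 15251 − 16 = 15235.

15235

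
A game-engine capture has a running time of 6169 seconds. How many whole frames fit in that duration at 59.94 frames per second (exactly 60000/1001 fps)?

Frames = 6169 × 60000/1001 = 370140000/1001 ≈ 369770.2298.
Complete frames: 369770.

369770 frames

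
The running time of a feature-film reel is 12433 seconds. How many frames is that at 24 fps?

Frames = 12433 × 24 = 298392.

298392 frames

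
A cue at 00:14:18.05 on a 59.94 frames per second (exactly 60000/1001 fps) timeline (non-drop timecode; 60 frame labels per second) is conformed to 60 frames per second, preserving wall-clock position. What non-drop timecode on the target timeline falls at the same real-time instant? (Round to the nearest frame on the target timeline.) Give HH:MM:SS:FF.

Source frame index: (0×3600 + 14×60 + 18) × 60 + 5 = 51485.
Real time: 51485 / (60000/1001) = 10307297/12000 s.
Target frame: (10307297/12000) × (60) = 10307297/200 ≈ 51536.485 → 51536.
At 60 labels/s: frame 51536 → 00:14:18:56.

00:14:18:56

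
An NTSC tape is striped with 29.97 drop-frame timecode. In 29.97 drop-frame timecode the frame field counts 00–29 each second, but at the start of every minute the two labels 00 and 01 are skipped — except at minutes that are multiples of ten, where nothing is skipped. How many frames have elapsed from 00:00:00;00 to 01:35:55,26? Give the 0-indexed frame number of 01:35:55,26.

As if non-drop at 30 labels/s: (1 × 3600 + 35 × 60 + 55) × 30 + 26 = 172676.
Minute boundaries passed: 95; those not divisible by 10: 95 − 9 = 86; dropped labels = 2 × 86 = 172.
Actual frame index = 172676 − 172 = 172504.

172504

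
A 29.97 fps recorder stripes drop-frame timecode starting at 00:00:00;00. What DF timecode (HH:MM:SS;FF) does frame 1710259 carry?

Ten DF minutes hold 17982 frames, so frame 1710259 lies in block 95 (frames 1708290–1726271) with 1969 frames into that block.
The block's first minute is 1800 frames and the rest 1798 each; 1969 frames reaches minute 1, so 95 × 18 + 1 × 2 = 1712 labels have been skipped so far.
Adding those back, label number 1710259 + 1712 = 1711971 at 30 labels/s is 57065 s + 21 f = 15 h 51 min 5 s frame 21, i.e. 15:51:05;21.

15:51:05;21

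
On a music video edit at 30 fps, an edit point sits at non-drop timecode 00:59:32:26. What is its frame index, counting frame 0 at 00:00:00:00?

frame 107186

Total seconds to the label: (0 × 3600 + 59 × 60 + 32) = 3572.
Frame index = 3572 × 30 + 26 = 107186.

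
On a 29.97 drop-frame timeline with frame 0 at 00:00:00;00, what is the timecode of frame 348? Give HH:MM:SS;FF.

Each 10-minute DF block holds 10 × 60 × 30 − 9 × 2 = 17982 frames. 348 ÷ 17982 → 0 full blocks, remainder 348.
Within the partial block the first minute is 1800 frames and each further minute 1798, so 0 further minute boundaries passed. Total skipped labels = 18 × 0 + 2 × 0 = 0.
Non-drop label index = 348 + 0 = 348; at 30 labels/s that is 00:00:11:18, i.e. DF 00:00:11;18.

00:00:11;18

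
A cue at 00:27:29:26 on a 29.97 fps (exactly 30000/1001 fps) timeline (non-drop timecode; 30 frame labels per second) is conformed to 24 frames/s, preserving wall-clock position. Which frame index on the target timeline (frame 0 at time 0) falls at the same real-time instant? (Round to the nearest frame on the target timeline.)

frame 39636

Source frame index: (0×3600 + 27×60 + 29) × 30 + 26 = 49496.
Real time: 49496 / (30000/1001) = 6193187/3750 s.
Target frame: (6193187/3750) × (24) = 24772748/625 ≈ 39636.397 → 39636.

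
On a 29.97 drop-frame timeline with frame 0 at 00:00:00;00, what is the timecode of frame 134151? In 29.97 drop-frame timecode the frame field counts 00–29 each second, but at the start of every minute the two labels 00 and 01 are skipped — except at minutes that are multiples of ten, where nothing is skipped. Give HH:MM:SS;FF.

01:14:36;05

Each 10-minute DF block holds 10 × 60 × 30 − 9 × 2 = 17982 frames. 134151 ÷ 17982 → 7 full blocks, remainder 8277.
Within the partial block the first minute is 1800 frames and each further minute 1798, so 4 further minute boundaries passed. Total skipped labels = 18 × 7 + 2 × 4 = 134.
Non-drop label index = 134151 + 134 = 134285; at 30 labels/s that is 01:14:36:05, i.e. DF 01:14:36;05.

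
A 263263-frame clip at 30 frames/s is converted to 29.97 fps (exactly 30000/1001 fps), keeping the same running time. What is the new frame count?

Target frames = source frames × (target rate / source rate) = 263263 × (30000/1001)/(30) = 263263 × 1000/1001 = 263000.

263000 frames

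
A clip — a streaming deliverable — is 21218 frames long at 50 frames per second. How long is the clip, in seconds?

424.36 seconds

Running time = 21218 / (50) = 424.36 s.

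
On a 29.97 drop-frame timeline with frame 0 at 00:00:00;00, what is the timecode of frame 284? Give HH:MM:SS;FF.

Each 10-minute DF block holds 10 × 60 × 30 − 9 × 2 = 17982 frames. 284 ÷ 17982 → 0 full blocks, remainder 284.
Within the partial block the first minute is 1800 frames and each further minute 1798, so 0 further minute boundaries passed. Total skipped labels = 18 × 0 + 2 × 0 = 0.
Non-drop label index = 284 + 0 = 284; at 30 labels/s that is 00:00:09:14, i.e. DF 00:00:09;14.

00:00:09;14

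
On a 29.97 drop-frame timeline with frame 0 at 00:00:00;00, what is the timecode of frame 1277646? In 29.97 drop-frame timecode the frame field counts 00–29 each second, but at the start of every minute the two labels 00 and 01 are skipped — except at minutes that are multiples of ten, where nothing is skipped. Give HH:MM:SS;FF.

Each 10-minute DF block holds 10 × 60 × 30 − 9 × 2 = 17982 frames. 1277646 ÷ 17982 → 71 full blocks, remainder 924.
Within the partial block the first minute is 1800 frames and each further minute 1798, so 0 further minute boundaries passed. Total skipped labels = 18 × 71 + 2 × 0 = 1278.
Non-drop label index = 1277646 + 1278 = 1278924; at 30 labels/s that is 11:50:30:24, i.e. DF 11:50:30;24.

11:50:30;24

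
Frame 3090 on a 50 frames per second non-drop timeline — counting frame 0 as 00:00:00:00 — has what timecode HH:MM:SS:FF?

00:01:01:40

3090 ÷ 50 = 61 full seconds, remainder 40 frames.
61 s = 0 h 1 min 1 s.
Timecode: 00:01:01:40.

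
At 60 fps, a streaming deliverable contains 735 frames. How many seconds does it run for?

12.25 seconds

Running time = 735 / (60) = 12.25 s.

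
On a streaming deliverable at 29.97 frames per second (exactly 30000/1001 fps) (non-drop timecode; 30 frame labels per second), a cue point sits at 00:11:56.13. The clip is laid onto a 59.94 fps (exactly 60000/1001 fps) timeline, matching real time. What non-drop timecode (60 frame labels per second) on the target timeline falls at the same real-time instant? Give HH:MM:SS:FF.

00:11:56:26

Source frame index: (0×3600 + 11×60 + 56) × 30 + 13 = 21493.
Real time: 21493 / (30000/1001) = 21514493/30000 s.
Target frame: (21514493/30000) × (60000/1001) = 42986.
At 60 labels/s: frame 42986 → 00:11:56:26.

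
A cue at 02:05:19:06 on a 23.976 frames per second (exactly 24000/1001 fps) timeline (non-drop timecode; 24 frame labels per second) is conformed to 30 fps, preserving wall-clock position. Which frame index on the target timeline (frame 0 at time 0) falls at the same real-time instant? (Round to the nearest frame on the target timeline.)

frame 225803

Source frame index: (2×3600 + 5×60 + 19) × 24 + 6 = 180462.
Real time: 180462 / (24000/1001) = 30107077/4000 s.
Target frame: (30107077/4000) × (30) = 90321231/400 ≈ 225803.078 → 225803.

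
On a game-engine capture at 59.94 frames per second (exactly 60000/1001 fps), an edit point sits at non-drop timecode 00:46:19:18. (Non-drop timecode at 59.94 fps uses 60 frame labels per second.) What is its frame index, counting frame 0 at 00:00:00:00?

166758

Total seconds to the label: (0 × 3600 + 46 × 60 + 19) = 2779.
Frame index = 2779 × 60 + 18 = 166758.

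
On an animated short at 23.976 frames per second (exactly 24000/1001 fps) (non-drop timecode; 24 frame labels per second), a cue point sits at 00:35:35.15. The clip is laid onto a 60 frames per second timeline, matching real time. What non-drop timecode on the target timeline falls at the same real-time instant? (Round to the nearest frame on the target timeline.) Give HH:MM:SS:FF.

00:35:37:46

Source frame index: (0×3600 + 35×60 + 35) × 24 + 15 = 51255.
Real time: 51255 / (24000/1001) = 3420417/1600 s.
Target frame: (3420417/1600) × (60) = 10261251/80 ≈ 128265.637 → 128266.
At 60 labels/s: frame 128266 → 00:35:37:46.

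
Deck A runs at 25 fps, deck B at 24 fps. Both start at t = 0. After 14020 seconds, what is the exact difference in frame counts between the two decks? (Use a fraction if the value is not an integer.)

A emits 25 × 14020 = 350500 frames; B emits 24 × 14020 = 336480.
Difference = 14020 frames; B is behind A.

14020 frames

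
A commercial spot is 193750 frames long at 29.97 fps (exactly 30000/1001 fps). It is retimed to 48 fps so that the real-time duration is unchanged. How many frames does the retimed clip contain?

310310 frames

Target frames = source frames × (target rate / source rate) = 193750 × (48)/(30000/1001) = 193750 × 1001/625 = 310310.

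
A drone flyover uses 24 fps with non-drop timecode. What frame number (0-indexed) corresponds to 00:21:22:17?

Total seconds to the label: (0 × 3600 + 21 × 60 + 22) = 1282.
Frame index = 1282 × 24 + 17 = 30785.

30785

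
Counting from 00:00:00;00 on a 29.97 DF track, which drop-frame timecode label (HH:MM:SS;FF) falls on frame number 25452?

Ten DF minutes hold 17982 frames, so frame 25452 lies in block 1 (frames 17982–35963) with 7470 frames into that block.
The block's first minute is 1800 frames and the rest 1798 each; 7470 frames reaches minute 4, so 1 × 18 + 4 × 2 = 26 labels have been skipped so far.
Adding those back, label number 25452 + 26 = 25478 at 30 labels/s is 849 s + 8 f = 0 h 14 min 9 s frame 8, i.e. 00:14:09;08.

00:14:09;08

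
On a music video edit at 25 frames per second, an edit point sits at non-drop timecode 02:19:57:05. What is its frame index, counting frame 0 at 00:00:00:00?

frame 209930

Total seconds to the label: (2 × 3600 + 19 × 60 + 57) = 8397.
Frame index = 8397 × 25 + 5 = 209930.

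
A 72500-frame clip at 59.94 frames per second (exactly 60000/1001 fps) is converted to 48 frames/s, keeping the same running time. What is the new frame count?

58058 frames

Target frames = source frames × (target rate / source rate) = 72500 × (48)/(60000/1001) = 72500 × 1001/1250 = 58058.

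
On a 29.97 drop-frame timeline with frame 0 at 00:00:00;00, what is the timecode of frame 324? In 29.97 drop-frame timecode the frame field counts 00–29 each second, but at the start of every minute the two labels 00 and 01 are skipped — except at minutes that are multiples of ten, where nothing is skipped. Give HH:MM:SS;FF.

00:00:10;24

Each 10-minute DF block holds 10 × 60 × 30 − 9 × 2 = 17982 frames. 324 ÷ 17982 → 0 full blocks, remainder 324.
Within the partial block the first minute is 1800 frames and each further minute 1798, so 0 further minute boundaries passed. Total skipped labels = 18 × 0 + 2 × 0 = 0.
Non-drop label index = 324 + 0 = 324; at 30 labels/s that is 00:00:10:24, i.e. DF 00:00:10;24.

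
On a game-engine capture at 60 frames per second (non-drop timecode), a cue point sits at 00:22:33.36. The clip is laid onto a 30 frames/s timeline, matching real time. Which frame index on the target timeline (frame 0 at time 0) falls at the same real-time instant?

frame 40608

Source frame index: (0×3600 + 22×60 + 33) × 60 + 36 = 81216.
Real time: 81216 / (60) = 6768/5 s.
Target frame: (6768/5) × (30) = 40608.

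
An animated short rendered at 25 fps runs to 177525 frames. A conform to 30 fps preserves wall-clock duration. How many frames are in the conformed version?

Frames at target rate = 177525 × (30) / (25) = 213030.

213030 frames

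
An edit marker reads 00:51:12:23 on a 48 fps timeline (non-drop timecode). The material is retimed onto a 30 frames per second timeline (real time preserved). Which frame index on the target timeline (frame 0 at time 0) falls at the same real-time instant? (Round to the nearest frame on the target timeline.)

frame 92174

Source frame index: (0×3600 + 51×60 + 12) × 48 + 23 = 147479.
Real time: 147479 / (48) = 147479/48 s.
Target frame: (147479/48) × (30) = 737395/8 ≈ 92174.375 → 92174.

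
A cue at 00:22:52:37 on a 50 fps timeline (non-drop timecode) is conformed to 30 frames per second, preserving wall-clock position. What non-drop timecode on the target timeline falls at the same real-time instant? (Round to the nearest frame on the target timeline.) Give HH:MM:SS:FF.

Source frame index: (0×3600 + 22×60 + 52) × 50 + 37 = 68637.
Real time: 68637 / (50) = 68637/50 s.
Target frame: (68637/50) × (30) = 205911/5 ≈ 41182.200 → 41182.
At 30 labels/s: frame 41182 → 00:22:52:22.

00:22:52:22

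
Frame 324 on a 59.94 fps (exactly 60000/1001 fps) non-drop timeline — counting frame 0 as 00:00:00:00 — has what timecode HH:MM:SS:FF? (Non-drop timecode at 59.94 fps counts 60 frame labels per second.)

324 ÷ 60 = 5 full seconds, remainder 24 frames.
5 s = 0 h 0 min 5 s.
Timecode: 00:00:05:24.

00:00:05:24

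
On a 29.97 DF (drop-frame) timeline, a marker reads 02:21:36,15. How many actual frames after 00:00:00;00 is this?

As if non-drop at 30 labels/s: (2 × 3600 + 21 × 60 + 36) × 30 + 15 = 254895.
Minute boundaries passed: 141; those not divisible by 10: 141 − 14 = 127; dropped labels = 2 × 127 = 254.
Actual frame index = 254895 − 254 = 254641.

254641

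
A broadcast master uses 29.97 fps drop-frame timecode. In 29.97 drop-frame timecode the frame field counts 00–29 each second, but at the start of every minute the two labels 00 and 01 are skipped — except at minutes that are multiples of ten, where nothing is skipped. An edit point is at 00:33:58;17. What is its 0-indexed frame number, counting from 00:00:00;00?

61097

As if non-drop at 30 labels/s: (0 × 3600 + 33 × 60 + 58) × 30 + 17 = 61157.
Minute boundaries passed: 33; those not divisible by 10: 33 − 3 = 30; dropped labels = 2 × 30 = 60.
Actual frame index = 61157 − 60 = 61097.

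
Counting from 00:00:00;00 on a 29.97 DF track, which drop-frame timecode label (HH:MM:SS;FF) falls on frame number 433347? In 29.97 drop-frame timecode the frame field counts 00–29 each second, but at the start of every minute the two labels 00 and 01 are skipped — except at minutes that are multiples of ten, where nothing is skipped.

04:00:59;09

Ten DF minutes hold 17982 frames, so frame 433347 lies in block 24 (frames 431568–449549) with 1779 frames into that block.
The block's first minute is 1800 frames and the rest 1798 each; 1779 frames reaches minute 0, so 24 × 18 + 0 × 2 = 432 labels have been skipped so far.
Adding those back, label number 433347 + 432 = 433779 at 30 labels/s is 14459 s + 9 f = 4 h 0 min 59 s frame 9, i.e. 04:00:59;09.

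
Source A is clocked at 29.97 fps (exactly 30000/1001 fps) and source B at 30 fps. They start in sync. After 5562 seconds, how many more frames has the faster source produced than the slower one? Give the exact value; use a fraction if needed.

A emits 30000/1001 × 5562 = 166860000/1001 frames; B emits 30 × 5562 = 166860.
Difference = 166860/1001 frames (≈ 166.6933); B is ahead of A.

166860/1001 frames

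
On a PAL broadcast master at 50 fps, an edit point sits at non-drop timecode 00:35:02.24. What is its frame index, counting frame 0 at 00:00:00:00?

Total seconds to the label: (0 × 3600 + 35 × 60 + 2) = 2102.
Frame index = 2102 × 50 + 24 = 105124.

frame 105124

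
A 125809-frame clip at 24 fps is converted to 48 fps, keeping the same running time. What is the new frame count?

251618 frames

Target frames = source frames × (target rate / source rate) = 125809 × (48)/(24) = 125809 × 2 = 251618.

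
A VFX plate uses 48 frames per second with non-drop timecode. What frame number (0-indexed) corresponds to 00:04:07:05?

Total seconds to the label: (0 × 3600 + 4 × 60 + 7) = 247.
Frame index = 247 × 48 + 5 = 11861.

11861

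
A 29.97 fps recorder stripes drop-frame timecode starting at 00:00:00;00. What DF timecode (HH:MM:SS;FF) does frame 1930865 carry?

Ten DF minutes hold 17982 frames, so frame 1930865 lies in block 107 (frames 1924074–1942055) with 6791 frames into that block.
The block's first minute is 1800 frames and the rest 1798 each; 6791 frames reaches minute 3, so 107 × 18 + 3 × 2 = 1932 labels have been skipped so far.
Adding those back, label number 1930865 + 1932 = 1932797 at 30 labels/s is 64426 s + 17 f = 17 h 53 min 46 s frame 17, i.e. 17:53:46;17.

17:53:46;17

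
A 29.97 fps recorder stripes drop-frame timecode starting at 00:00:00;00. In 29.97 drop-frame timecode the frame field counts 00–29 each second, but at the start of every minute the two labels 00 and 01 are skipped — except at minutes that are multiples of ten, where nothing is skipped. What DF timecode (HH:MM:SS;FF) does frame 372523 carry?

03:27:09;27

Ten DF minutes hold 17982 frames, so frame 372523 lies in block 20 (frames 359640–377621) with 12883 frames into that block.
The block's first minute is 1800 frames and the rest 1798 each; 12883 frames reaches minute 7, so 20 × 18 + 7 × 2 = 374 labels have been skipped so far.
Adding those back, label number 372523 + 374 = 372897 at 30 labels/s is 12429 s + 27 f = 3 h 27 min 9 s frame 27, i.e. 03:27:09;27.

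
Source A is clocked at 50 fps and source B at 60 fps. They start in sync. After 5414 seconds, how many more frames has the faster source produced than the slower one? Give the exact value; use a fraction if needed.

54140 frames

A emits 50 × 5414 = 270700 frames; B emits 60 × 5414 = 324840.
Difference = 54140 frames; B is ahead of A.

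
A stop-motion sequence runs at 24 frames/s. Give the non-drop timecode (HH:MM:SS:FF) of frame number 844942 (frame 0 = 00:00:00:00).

844942 ÷ 24 = 35205 full seconds, remainder 22 frames.
35205 s = 9 h 46 min 45 s.
Timecode: 09:46:45:22.

09:46:45:22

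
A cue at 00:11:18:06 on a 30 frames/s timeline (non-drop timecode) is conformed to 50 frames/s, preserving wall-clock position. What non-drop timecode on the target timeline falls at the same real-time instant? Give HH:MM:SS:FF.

00:11:18:10

Source frame index: (0×3600 + 11×60 + 18) × 30 + 6 = 20346.
Real time: 20346 / (30) = 3391/5 s.
Target frame: (3391/5) × (50) = 33910.
At 50 labels/s: frame 33910 → 00:11:18:10.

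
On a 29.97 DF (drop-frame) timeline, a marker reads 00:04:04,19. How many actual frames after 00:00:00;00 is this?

As if non-drop at 30 labels/s: (0 × 3600 + 4 × 60 + 4) × 30 + 19 = 7339.
Minute boundaries passed: 4; those not divisible by 10: 4 − 0 = 4; dropped labels = 2 × 4 = 8.
Actual frame index = 7339 − 8 = 7331.

7331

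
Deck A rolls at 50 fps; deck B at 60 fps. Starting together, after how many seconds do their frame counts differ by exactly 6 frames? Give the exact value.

The gap grows by |60 − 50| = 10 frames per second.
Time for a 6-frame gap: 6 ÷ (10) = 0.6 s.

0.6 seconds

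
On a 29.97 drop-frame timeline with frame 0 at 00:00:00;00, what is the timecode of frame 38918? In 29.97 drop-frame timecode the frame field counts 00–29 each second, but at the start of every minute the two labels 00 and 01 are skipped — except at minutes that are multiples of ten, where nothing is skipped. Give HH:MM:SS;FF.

00:21:38;16

Ten DF minutes hold 17982 frames, so frame 38918 lies in block 2 (frames 35964–53945) with 2954 frames into that block.
The block's first minute is 1800 frames and the rest 1798 each; 2954 frames reaches minute 1, so 2 × 18 + 1 × 2 = 38 labels have been skipped so far.
Adding those back, label number 38918 + 38 = 38956 at 30 labels/s is 1298 s + 16 f = 0 h 21 min 38 s frame 16, i.e. 00:21:38;16.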